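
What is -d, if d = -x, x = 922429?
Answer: 922429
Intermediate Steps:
d = -922429 (d = -1*922429 = -922429)
-d = -1*(-922429) = 922429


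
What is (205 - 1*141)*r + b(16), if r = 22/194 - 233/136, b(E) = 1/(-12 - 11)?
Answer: -3884969/37927 ≈ -102.43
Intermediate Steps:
b(E) = -1/23 (b(E) = 1/(-23) = -1/23)
r = -21105/13192 (r = 22*(1/194) - 233*1/136 = 11/97 - 233/136 = -21105/13192 ≈ -1.5998)
(205 - 1*141)*r + b(16) = (205 - 1*141)*(-21105/13192) - 1/23 = (205 - 141)*(-21105/13192) - 1/23 = 64*(-21105/13192) - 1/23 = -168840/1649 - 1/23 = -3884969/37927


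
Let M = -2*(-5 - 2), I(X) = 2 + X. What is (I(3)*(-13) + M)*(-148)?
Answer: 7548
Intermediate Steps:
M = 14 (M = -2*(-7) = 14)
(I(3)*(-13) + M)*(-148) = ((2 + 3)*(-13) + 14)*(-148) = (5*(-13) + 14)*(-148) = (-65 + 14)*(-148) = -51*(-148) = 7548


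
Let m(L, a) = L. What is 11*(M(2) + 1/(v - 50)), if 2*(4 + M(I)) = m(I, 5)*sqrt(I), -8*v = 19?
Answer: -18524/419 + 11*sqrt(2) ≈ -28.654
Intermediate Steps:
v = -19/8 (v = -1/8*19 = -19/8 ≈ -2.3750)
M(I) = -4 + I**(3/2)/2 (M(I) = -4 + (I*sqrt(I))/2 = -4 + I**(3/2)/2)
11*(M(2) + 1/(v - 50)) = 11*((-4 + 2**(3/2)/2) + 1/(-19/8 - 50)) = 11*((-4 + (2*sqrt(2))/2) + 1/(-419/8)) = 11*((-4 + sqrt(2)) - 8/419) = 11*(-1684/419 + sqrt(2)) = -18524/419 + 11*sqrt(2)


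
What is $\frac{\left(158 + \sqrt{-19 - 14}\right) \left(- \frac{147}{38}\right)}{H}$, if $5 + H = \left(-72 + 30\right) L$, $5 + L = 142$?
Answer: $\frac{11613}{109421} + \frac{147 i \sqrt{33}}{218842} \approx 0.10613 + 0.0038587 i$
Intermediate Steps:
$L = 137$ ($L = -5 + 142 = 137$)
$H = -5759$ ($H = -5 + \left(-72 + 30\right) 137 = -5 - 5754 = -5759$)
$\frac{\left(158 + \sqrt{-19 - 14}\right) \left(- \frac{147}{38}\right)}{H} = \frac{\left(158 + \sqrt{-19 - 14}\right) \left(- \frac{147}{38}\right)}{-5759} = \left(158 + \sqrt{-19 - 14}\right) \left(\left(-147\right) \frac{1}{38}\right) \left(- \frac{1}{5759}\right) = \left(158 + \sqrt{-33}\right) \left(- \frac{147}{38}\right) \left(- \frac{1}{5759}\right) = \left(158 + i \sqrt{33}\right) \left(- \frac{147}{38}\right) \left(- \frac{1}{5759}\right) = \left(- \frac{11613}{19} - \frac{147 i \sqrt{33}}{38}\right) \left(- \frac{1}{5759}\right) = \frac{11613}{109421} + \frac{147 i \sqrt{33}}{218842}$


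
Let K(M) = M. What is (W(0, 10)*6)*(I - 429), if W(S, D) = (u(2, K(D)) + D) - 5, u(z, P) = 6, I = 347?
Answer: -5412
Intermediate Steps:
W(S, D) = 1 + D (W(S, D) = (6 + D) - 5 = 1 + D)
(W(0, 10)*6)*(I - 429) = ((1 + 10)*6)*(347 - 429) = (11*6)*(-82) = 66*(-82) = -5412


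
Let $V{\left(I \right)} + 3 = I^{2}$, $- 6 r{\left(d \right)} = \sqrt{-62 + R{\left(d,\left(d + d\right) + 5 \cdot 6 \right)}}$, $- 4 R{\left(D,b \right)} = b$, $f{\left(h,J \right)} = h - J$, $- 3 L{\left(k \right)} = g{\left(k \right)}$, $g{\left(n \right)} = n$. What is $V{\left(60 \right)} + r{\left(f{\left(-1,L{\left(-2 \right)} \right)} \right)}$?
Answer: $3597 - \frac{i \sqrt{618}}{18} \approx 3597.0 - 1.3811 i$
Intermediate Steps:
$L{\left(k \right)} = - \frac{k}{3}$
$R{\left(D,b \right)} = - \frac{b}{4}$
$r{\left(d \right)} = - \frac{\sqrt{- \frac{139}{2} - \frac{d}{2}}}{6}$ ($r{\left(d \right)} = - \frac{\sqrt{-62 - \frac{\left(d + d\right) + 5 \cdot 6}{4}}}{6} = - \frac{\sqrt{-62 - \frac{2 d + 30}{4}}}{6} = - \frac{\sqrt{-62 - \frac{30 + 2 d}{4}}}{6} = - \frac{\sqrt{-62 - \left(\frac{15}{2} + \frac{d}{2}\right)}}{6} = - \frac{\sqrt{- \frac{139}{2} - \frac{d}{2}}}{6}$)
$V{\left(I \right)} = -3 + I^{2}$
$V{\left(60 \right)} + r{\left(f{\left(-1,L{\left(-2 \right)} \right)} \right)} = \left(-3 + 60^{2}\right) - \frac{\sqrt{-278 - 2 \left(-1 - \left(- \frac{1}{3}\right) \left(-2\right)\right)}}{12} = \left(-3 + 3600\right) - \frac{\sqrt{-278 - 2 \left(-1 - \frac{2}{3}\right)}}{12} = 3597 - \frac{\sqrt{-278 - 2 \left(-1 - \frac{2}{3}\right)}}{12} = 3597 - \frac{\sqrt{-278 - - \frac{10}{3}}}{12} = 3597 - \frac{\sqrt{-278 + \frac{10}{3}}}{12} = 3597 - \frac{\sqrt{- \frac{824}{3}}}{12} = 3597 - \frac{\frac{2}{3} i \sqrt{618}}{12} = 3597 - \frac{i \sqrt{618}}{18}$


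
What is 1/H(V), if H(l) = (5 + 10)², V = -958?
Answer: 1/225 ≈ 0.0044444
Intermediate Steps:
H(l) = 225 (H(l) = 15² = 225)
1/H(V) = 1/225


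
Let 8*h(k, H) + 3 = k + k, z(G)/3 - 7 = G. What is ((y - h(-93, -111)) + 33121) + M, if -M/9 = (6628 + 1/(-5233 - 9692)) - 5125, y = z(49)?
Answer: 787467899/39800 ≈ 19786.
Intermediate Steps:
z(G) = 21 + 3*G
y = 168 (y = 21 + 3*49 = 21 + 147 = 168)
h(k, H) = -3/8 + k/4 (h(k, H) = -3/8 + (k + k)/8 = -3/8 + (2*k)/8 = -3/8 + k/4)
M = -67296822/4975 (M = -9*((6628 + 1/(-5233 - 9692)) - 5125) = -9*((6628 + 1/(-14925)) - 5125) = -9*((6628 - 1/14925) - 5125) = -9*(98922899/14925 - 5125) = -9*22432274/14925 = -67296822/4975 ≈ -13527.)
((y - h(-93, -111)) + 33121) + M = ((168 - (-3/8 + (¼)*(-93))) + 33121) - 67296822/4975 = ((168 - (-3/8 - 93/4)) + 33121) - 67296822/4975 = ((168 - 1*(-189/8)) + 33121) - 67296822/4975 = ((168 + 189/8) + 33121) - 67296822/4975 = (1533/8 + 33121) - 67296822/4975 = 266501/8 - 67296822/4975 = 787467899/39800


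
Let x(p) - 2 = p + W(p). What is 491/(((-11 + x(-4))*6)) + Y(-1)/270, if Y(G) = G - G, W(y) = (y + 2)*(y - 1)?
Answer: -491/18 ≈ -27.278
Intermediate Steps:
W(y) = (-1 + y)*(2 + y) (W(y) = (2 + y)*(-1 + y) = (-1 + y)*(2 + y))
Y(G) = 0
x(p) = p**2 + 2*p (x(p) = 2 + (p + (-2 + p + p**2)) = 2 + (-2 + p**2 + 2*p) = p**2 + 2*p)
491/(((-11 + x(-4))*6)) + Y(-1)/270 = 491/(((-11 - 4*(2 - 4))*6)) + 0/270 = 491/(((-11 - 4*(-2))*6)) + 0*(1/270) = 491/(((-11 + 8)*6)) + 0 = 491/((-3*6)) + 0 = 491/(-18) + 0 = 491*(-1/18) + 0 = -491/18 + 0 = -491/18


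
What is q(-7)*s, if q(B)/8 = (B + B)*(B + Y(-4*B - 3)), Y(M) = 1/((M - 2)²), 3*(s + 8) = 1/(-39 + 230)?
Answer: -633407264/101039 ≈ -6268.9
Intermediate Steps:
s = -4583/573 (s = -8 + 1/(3*(-39 + 230)) = -8 + (⅓)/191 = -8 + (⅓)*(1/191) = -8 + 1/573 = -4583/573 ≈ -7.9983)
Y(M) = (-2 + M)⁻² (Y(M) = 1/((-2 + M)²) = (-2 + M)⁻²)
q(B) = 16*B*(B + (-5 - 4*B)⁻²) (q(B) = 8*((B + B)*(B + (-2 + (-4*B - 3))⁻²)) = 8*((2*B)*(B + (-2 + (-3 - 4*B))⁻²)) = 8*((2*B)*(B + (-5 - 4*B)⁻²)) = 8*(2*B*(B + (-5 - 4*B)⁻²)) = 16*B*(B + (-5 - 4*B)⁻²))
q(-7)*s = (16*(-7)² + 16*(-7)/(5 + 4*(-7))²)*(-4583/573) = (16*49 + 16*(-7)/(5 - 28)²)*(-4583/573) = (784 + 16*(-7)/(-23)²)*(-4583/573) = (784 + 16*(-7)*(1/529))*(-4583/573) = (784 - 112/529)*(-4583/573) = (414624/529)*(-4583/573) = -633407264/101039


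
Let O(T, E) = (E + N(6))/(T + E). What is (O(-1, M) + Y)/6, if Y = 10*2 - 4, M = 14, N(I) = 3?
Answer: 75/26 ≈ 2.8846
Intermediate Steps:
O(T, E) = (3 + E)/(E + T) (O(T, E) = (E + 3)/(T + E) = (3 + E)/(E + T))
Y = 16 (Y = 20 - 4 = 16)
(O(-1, M) + Y)/6 = ((3 + 14)/(14 - 1) + 16)/6 = (17/13 + 16)/6 = (⅙)*(225/13) = 75/26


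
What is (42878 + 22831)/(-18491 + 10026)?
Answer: -65709/8465 ≈ -7.7624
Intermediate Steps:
(42878 + 22831)/(-18491 + 10026) = 65709/(-8465) = 65709*(-1/8465) = -65709/8465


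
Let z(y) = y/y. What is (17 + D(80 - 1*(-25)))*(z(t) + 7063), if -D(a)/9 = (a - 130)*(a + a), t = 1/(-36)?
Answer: 333894088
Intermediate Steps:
t = -1/36 ≈ -0.027778
D(a) = -18*a*(-130 + a) (D(a) = -9*(a - 130)*(a + a) = -9*(-130 + a)*2*a = -18*a*(-130 + a))
z(y) = 1
(17 + D(80 - 1*(-25)))*(z(t) + 7063) = (17 + 18*(80 - 1*(-25))*(130 - (80 - 1*(-25))))*(1 + 7063) = (17 + 18*(80 + 25)*(130 - (80 + 25)))*7064 = (17 + 18*105*(130 - 1*105))*7064 = (17 + 18*105*(130 - 105))*7064 = (17 + 18*105*25)*7064 = (17 + 47250)*7064 = 47267*7064 = 333894088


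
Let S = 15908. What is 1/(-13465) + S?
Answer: 214201219/13465 ≈ 15908.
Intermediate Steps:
1/(-13465) + S = 1/(-13465) + 15908 = -1/13465 + 15908 = 214201219/13465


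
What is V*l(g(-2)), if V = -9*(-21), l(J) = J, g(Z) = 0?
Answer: 0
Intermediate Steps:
V = 189
V*l(g(-2)) = 189*0 = 0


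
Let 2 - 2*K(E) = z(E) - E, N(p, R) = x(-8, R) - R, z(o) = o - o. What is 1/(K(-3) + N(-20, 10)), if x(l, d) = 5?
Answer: -2/11 ≈ -0.18182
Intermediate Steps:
z(o) = 0
N(p, R) = 5 - R
K(E) = 1 + E/2 (K(E) = 1 - (0 - E)/2 = 1 - (-1)*E/2 = 1 + E/2)
1/(K(-3) + N(-20, 10)) = 1/((1 + (1/2)*(-3)) + (5 - 1*10)) = 1/((1 - 3/2) + (5 - 10)) = 1/(-1/2 - 5) = 1/(-11/2) = -2/11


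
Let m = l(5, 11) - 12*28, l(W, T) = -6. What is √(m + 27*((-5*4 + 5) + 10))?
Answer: 3*I*√53 ≈ 21.84*I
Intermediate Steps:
m = -342 (m = -6 - 12*28 = -6 - 336 = -342)
√(m + 27*((-5*4 + 5) + 10)) = √(-342 + 27*((-5*4 + 5) + 10)) = √(-342 + 27*((-20 + 5) + 10)) = √(-342 + 27*(-15 + 10)) = √(-342 + 27*(-5)) = √(-342 - 135) = √(-477) = 3*I*√53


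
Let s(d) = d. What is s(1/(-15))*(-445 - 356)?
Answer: 267/5 ≈ 53.400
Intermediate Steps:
s(1/(-15))*(-445 - 356) = (-445 - 356)/(-15) = -1/15*(-801) = 267/5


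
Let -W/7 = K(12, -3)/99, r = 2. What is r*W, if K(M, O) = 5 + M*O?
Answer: 434/99 ≈ 4.3838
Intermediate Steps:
W = 217/99 (W = -7*(5 + 12*(-3))/99 = -7*(5 - 36)/99 = -(-217)/99 = -7*(-31/99) = 217/99 ≈ 2.1919)
r*W = 2*(217/99) = 434/99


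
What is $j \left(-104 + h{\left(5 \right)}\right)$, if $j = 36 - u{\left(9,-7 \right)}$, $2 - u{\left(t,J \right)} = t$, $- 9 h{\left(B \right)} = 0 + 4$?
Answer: $- \frac{40420}{9} \approx -4491.1$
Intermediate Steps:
$h{\left(B \right)} = - \frac{4}{9}$ ($h{\left(B \right)} = - \frac{0 + 4}{9} = \left(- \frac{1}{9}\right) 4 = - \frac{4}{9}$)
$u{\left(t,J \right)} = 2 - t$
$j = 43$ ($j = 36 - \left(2 - 9\right) = 36 - -7 = 36 + 7 = 43$)
$j \left(-104 + h{\left(5 \right)}\right) = 43 \left(-104 - \frac{4}{9}\right) = 43 \left(- \frac{940}{9}\right) = - \frac{40420}{9}$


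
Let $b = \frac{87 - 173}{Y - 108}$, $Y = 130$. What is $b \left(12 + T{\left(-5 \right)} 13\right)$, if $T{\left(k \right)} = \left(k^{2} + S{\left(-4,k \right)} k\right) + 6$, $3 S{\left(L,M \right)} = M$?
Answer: $- \frac{67510}{33} \approx -2045.8$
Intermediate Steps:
$S{\left(L,M \right)} = \frac{M}{3}$
$b = - \frac{43}{11}$ ($b = \frac{87 - 173}{130 - 108} = - \frac{86}{22} = \left(-86\right) \frac{1}{22} = - \frac{43}{11} \approx -3.9091$)
$T{\left(k \right)} = 6 + \frac{4 k^{2}}{3}$ ($T{\left(k \right)} = \left(k^{2} + \frac{k}{3} k\right) + 6 = \left(k^{2} + \frac{k^{2}}{3}\right) + 6 = \frac{4 k^{2}}{3} + 6 = 6 + \frac{4 k^{2}}{3}$)
$b \left(12 + T{\left(-5 \right)} 13\right) = - \frac{43 \left(12 + \left(6 + \frac{4 \left(-5\right)^{2}}{3}\right) 13\right)}{11} = - \frac{43 \left(12 + \left(6 + \frac{4}{3} \cdot 25\right) 13\right)}{11} = - \frac{43 \left(12 + \left(6 + \frac{100}{3}\right) 13\right)}{11} = - \frac{43 \left(12 + \frac{118}{3} \cdot 13\right)}{11} = - \frac{43 \left(12 + \frac{1534}{3}\right)}{11} = \left(- \frac{43}{11}\right) \frac{1570}{3} = - \frac{67510}{33}$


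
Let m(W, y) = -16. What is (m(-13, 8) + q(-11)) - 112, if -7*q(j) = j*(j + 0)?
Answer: -1017/7 ≈ -145.29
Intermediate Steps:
q(j) = -j²/7 (q(j) = -j*(j + 0)/7 = -j*j/7 = -j²/7)
(m(-13, 8) + q(-11)) - 112 = (-16 - ⅐*(-11)²) - 112 = (-16 - ⅐*121) - 112 = (-16 - 121/7) - 112 = -233/7 - 112 = -1017/7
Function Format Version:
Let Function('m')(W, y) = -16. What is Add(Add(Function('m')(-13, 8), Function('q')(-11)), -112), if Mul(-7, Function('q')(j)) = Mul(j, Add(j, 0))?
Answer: Rational(-1017, 7) ≈ -145.29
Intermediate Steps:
Function('q')(j) = Mul(Rational(-1, 7), Pow(j, 2)) (Function('q')(j) = Mul(Rational(-1, 7), Mul(j, Add(j, 0))) = Mul(Rational(-1, 7), Mul(j, j)) = Mul(Rational(-1, 7), Pow(j, 2)))
Add(Add(Function('m')(-13, 8), Function('q')(-11)), -112) = Add(Add(-16, Mul(Rational(-1, 7), Pow(-11, 2))), -112) = Add(Add(-16, Mul(Rational(-1, 7), 121)), -112) = Add(Add(-16, Rational(-121, 7)), -112) = Add(Rational(-233, 7), -112) = Rational(-1017, 7)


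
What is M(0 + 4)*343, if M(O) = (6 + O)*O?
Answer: 13720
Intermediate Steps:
M(O) = O*(6 + O)
M(0 + 4)*343 = ((0 + 4)*(6 + (0 + 4)))*343 = (4*(6 + 4))*343 = (4*10)*343 = 40*343 = 13720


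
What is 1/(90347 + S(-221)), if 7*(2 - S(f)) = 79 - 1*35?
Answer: 7/632399 ≈ 1.1069e-5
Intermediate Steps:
S(f) = -30/7 (S(f) = 2 - (79 - 1*35)/7 = 2 - (79 - 35)/7 = 2 - 1/7*44 = 2 - 44/7 = -30/7)
1/(90347 + S(-221)) = 1/(90347 - 30/7) = 1/(632399/7) = 7/632399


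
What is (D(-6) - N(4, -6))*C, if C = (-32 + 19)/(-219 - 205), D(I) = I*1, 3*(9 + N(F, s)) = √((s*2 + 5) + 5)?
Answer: 39/424 - 13*I*√2/1272 ≈ 0.091981 - 0.014453*I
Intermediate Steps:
N(F, s) = -9 + √(10 + 2*s)/3 (N(F, s) = -9 + √((s*2 + 5) + 5)/3 = -9 + √((2*s + 5) + 5)/3 = -9 + √((5 + 2*s) + 5)/3 = -9 + √(10 + 2*s)/3)
D(I) = I
C = 13/424 (C = -13/(-424) = -13*(-1/424) = 13/424 ≈ 0.030660)
(D(-6) - N(4, -6))*C = (-6 - (-9 + √(10 + 2*(-6))/3))*(13/424) = (-6 - (-9 + √(10 - 12)/3))*(13/424) = (-6 - (-9 + √(-2)/3))*(13/424) = (-6 - (-9 + (I*√2)/3))*(13/424) = (-6 - (-9 + I*√2/3))*(13/424) = (-6 + (9 - I*√2/3))*(13/424) = (3 - I*√2/3)*(13/424) = 39/424 - 13*I*√2/1272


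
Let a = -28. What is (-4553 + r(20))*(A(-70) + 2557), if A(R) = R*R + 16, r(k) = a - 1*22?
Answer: -34398219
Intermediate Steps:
r(k) = -50 (r(k) = -28 - 1*22 = -28 - 22 = -50)
A(R) = 16 + R**2 (A(R) = R**2 + 16 = 16 + R**2)
(-4553 + r(20))*(A(-70) + 2557) = (-4553 - 50)*((16 + (-70)**2) + 2557) = -4603*((16 + 4900) + 2557) = -4603*(4916 + 2557) = -4603*7473 = -34398219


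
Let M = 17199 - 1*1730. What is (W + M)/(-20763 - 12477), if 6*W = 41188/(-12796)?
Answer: -42414527/91144080 ≈ -0.46536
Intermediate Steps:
M = 15469 (M = 17199 - 1730 = 15469)
W = -1471/2742 (W = (41188/(-12796))/6 = (41188*(-1/12796))/6 = (1/6)*(-1471/457) = -1471/2742 ≈ -0.53647)
(W + M)/(-20763 - 12477) = (-1471/2742 + 15469)/(-20763 - 12477) = (42414527/2742)/(-33240) = (42414527/2742)*(-1/33240) = -42414527/91144080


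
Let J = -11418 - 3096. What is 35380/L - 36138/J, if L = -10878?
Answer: -10033013/13156941 ≈ -0.76256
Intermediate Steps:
J = -14514
35380/L - 36138/J = 35380/(-10878) - 36138/(-14514) = 35380*(-1/10878) - 36138*(-1/14514) = -17690/5439 + 6023/2419 = -10033013/13156941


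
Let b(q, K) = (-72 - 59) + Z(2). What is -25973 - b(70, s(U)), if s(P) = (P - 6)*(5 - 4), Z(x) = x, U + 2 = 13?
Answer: -25844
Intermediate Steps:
U = 11 (U = -2 + 13 = 11)
s(P) = -6 + P (s(P) = (-6 + P)*1 = -6 + P)
b(q, K) = -129 (b(q, K) = (-72 - 59) + 2 = -131 + 2 = -129)
-25973 - b(70, s(U)) = -25973 - 1*(-129) = -25973 + 129 = -25844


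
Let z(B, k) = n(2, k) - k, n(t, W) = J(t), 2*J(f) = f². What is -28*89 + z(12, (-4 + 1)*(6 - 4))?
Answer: -2484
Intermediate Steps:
J(f) = f²/2
n(t, W) = t²/2
z(B, k) = 2 - k (z(B, k) = (½)*2² - k = (½)*4 - k = 2 - k)
-28*89 + z(12, (-4 + 1)*(6 - 4)) = -28*89 + (2 - (-4 + 1)*(6 - 4)) = -2492 + (2 - (-3)*2) = -2492 + (2 - 1*(-6)) = -2492 + (2 + 6) = -2492 + 8 = -2484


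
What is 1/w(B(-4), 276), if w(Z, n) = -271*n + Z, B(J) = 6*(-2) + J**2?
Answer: -1/74792 ≈ -1.3370e-5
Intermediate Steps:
B(J) = -12 + J**2
w(Z, n) = Z - 271*n
1/w(B(-4), 276) = 1/((-12 + (-4)**2) - 271*276) = 1/((-12 + 16) - 74796) = 1/(4 - 74796) = 1/(-74792) = -1/74792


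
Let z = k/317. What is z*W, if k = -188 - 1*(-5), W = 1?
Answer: -183/317 ≈ -0.57729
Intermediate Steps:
k = -183 (k = -188 + 5 = -183)
z = -183/317 ≈ -0.57729
z*W = -183/317*1 = -183/317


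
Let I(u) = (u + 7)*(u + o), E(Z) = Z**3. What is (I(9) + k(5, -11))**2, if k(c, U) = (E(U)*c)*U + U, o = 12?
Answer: 5406660900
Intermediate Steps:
k(c, U) = U + c*U**4 (k(c, U) = (U**3*c)*U + U = (c*U**3)*U + U = c*U**4 + U = U + c*U**4)
I(u) = (7 + u)*(12 + u) (I(u) = (u + 7)*(u + 12) = (7 + u)*(12 + u))
(I(9) + k(5, -11))**2 = ((84 + 9**2 + 19*9) + (-11 + 5*(-11)**4))**2 = ((84 + 81 + 171) + (-11 + 5*14641))**2 = (336 + (-11 + 73205))**2 = (336 + 73194)**2 = 73530**2 = 5406660900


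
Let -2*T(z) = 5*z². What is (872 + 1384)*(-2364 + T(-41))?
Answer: -14814024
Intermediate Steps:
T(z) = -5*z²/2
(872 + 1384)*(-2364 + T(-41)) = (872 + 1384)*(-2364 - 5/2*(-41)²) = 2256*(-2364 - 5/2*1681) = 2256*(-2364 - 8405/2) = 2256*(-13133/2) = -14814024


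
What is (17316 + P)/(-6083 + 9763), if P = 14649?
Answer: 6393/736 ≈ 8.6861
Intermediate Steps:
(17316 + P)/(-6083 + 9763) = (17316 + 14649)/(-6083 + 9763) = 31965/3680 = 31965*(1/3680) = 6393/736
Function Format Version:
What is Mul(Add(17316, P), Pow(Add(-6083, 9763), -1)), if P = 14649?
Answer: Rational(6393, 736) ≈ 8.6861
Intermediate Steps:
Mul(Add(17316, P), Pow(Add(-6083, 9763), -1)) = Mul(Add(17316, 14649), Pow(Add(-6083, 9763), -1)) = Mul(31965, Pow(3680, -1)) = Mul(31965, Rational(1, 3680)) = Rational(6393, 736)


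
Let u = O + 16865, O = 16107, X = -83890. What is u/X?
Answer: -16486/41945 ≈ -0.39304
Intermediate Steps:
u = 32972 (u = 16107 + 16865 = 32972)
u/X = 32972/(-83890) = 32972*(-1/83890) = -16486/41945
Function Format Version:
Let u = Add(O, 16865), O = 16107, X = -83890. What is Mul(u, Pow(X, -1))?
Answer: Rational(-16486, 41945) ≈ -0.39304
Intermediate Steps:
u = 32972 (u = Add(16107, 16865) = 32972)
Mul(u, Pow(X, -1)) = Mul(32972, Pow(-83890, -1)) = Mul(32972, Rational(-1, 83890)) = Rational(-16486, 41945)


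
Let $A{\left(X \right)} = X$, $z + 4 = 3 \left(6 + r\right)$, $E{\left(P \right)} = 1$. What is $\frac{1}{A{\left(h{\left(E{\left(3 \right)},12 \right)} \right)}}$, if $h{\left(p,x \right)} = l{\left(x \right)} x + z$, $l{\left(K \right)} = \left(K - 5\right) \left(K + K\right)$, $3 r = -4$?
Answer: $\frac{1}{2026} \approx 0.00049358$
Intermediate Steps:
$r = - \frac{4}{3}$ ($r = \frac{1}{3} \left(-4\right) = - \frac{4}{3} \approx -1.3333$)
$l{\left(K \right)} = 2 K \left(-5 + K\right)$ ($l{\left(K \right)} = \left(-5 + K\right) 2 K = 2 K \left(-5 + K\right)$)
$z = 10$ ($z = -4 + 3 \left(6 - \frac{4}{3}\right) = -4 + 3 \cdot \frac{14}{3} = -4 + 14 = 10$)
$h{\left(p,x \right)} = 10 + 2 x^{2} \left(-5 + x\right)$ ($h{\left(p,x \right)} = 2 x \left(-5 + x\right) x + 10 = 2 x^{2} \left(-5 + x\right) + 10 = 10 + 2 x^{2} \left(-5 + x\right)$)
$\frac{1}{A{\left(h{\left(E{\left(3 \right)},12 \right)} \right)}} = \frac{1}{10 + 2 \cdot 12^{2} \left(-5 + 12\right)} = \frac{1}{10 + 2 \cdot 144 \cdot 7} = \frac{1}{10 + 2016} = \frac{1}{2026}$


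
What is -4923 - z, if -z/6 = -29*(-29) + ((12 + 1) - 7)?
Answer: 159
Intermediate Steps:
z = -5082 (z = -6*(-29*(-29) + ((12 + 1) - 7)) = -6*(841 + (13 - 7)) = -6*(841 + 6) = -6*847 = -5082)
-4923 - z = -4923 - 1*(-5082) = -4923 + 5082 = 159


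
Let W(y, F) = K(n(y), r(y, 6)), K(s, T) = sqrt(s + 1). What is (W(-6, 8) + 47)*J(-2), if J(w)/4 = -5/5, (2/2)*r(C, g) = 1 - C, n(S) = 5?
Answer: -188 - 4*sqrt(6) ≈ -197.80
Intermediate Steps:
r(C, g) = 1 - C
K(s, T) = sqrt(1 + s)
W(y, F) = sqrt(6) (W(y, F) = sqrt(1 + 5) = sqrt(6))
J(w) = -4 (J(w) = 4*(-5/5) = 4*(-5*1/5) = 4*(-1) = -4)
(W(-6, 8) + 47)*J(-2) = (sqrt(6) + 47)*(-4) = (47 + sqrt(6))*(-4) = -188 - 4*sqrt(6)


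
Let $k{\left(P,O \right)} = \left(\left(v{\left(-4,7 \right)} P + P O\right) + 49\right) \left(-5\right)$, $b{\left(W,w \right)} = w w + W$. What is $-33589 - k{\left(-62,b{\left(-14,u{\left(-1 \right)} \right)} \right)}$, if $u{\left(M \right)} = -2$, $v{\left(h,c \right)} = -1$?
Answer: $-29934$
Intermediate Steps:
$b{\left(W,w \right)} = W + w^{2}$ ($b{\left(W,w \right)} = w^{2} + W = W + w^{2}$)
$k{\left(P,O \right)} = -245 + 5 P - 5 O P$ ($k{\left(P,O \right)} = \left(\left(- P + P O\right) + 49\right) \left(-5\right) = \left(\left(- P + O P\right) + 49\right) \left(-5\right) = \left(49 - P + O P\right) \left(-5\right) = -245 + 5 P - 5 O P$)
$-33589 - k{\left(-62,b{\left(-14,u{\left(-1 \right)} \right)} \right)} = -33589 - \left(-245 + 5 \left(-62\right) - 5 \left(-14 + \left(-2\right)^{2}\right) \left(-62\right)\right) = -33589 - \left(-245 - 310 - 5 \left(-14 + 4\right) \left(-62\right)\right) = -33589 - \left(-245 - 310 - \left(-50\right) \left(-62\right)\right) = -33589 - \left(-245 - 310 - 3100\right) = -33589 - -3655 = -33589 + 3655 = -29934$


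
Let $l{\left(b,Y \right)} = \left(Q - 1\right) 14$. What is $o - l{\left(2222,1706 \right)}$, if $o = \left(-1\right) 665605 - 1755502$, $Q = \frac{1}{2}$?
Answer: $-2421100$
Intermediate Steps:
$Q = \frac{1}{2} \approx 0.5$
$l{\left(b,Y \right)} = -7$ ($l{\left(b,Y \right)} = \left(\frac{1}{2} - 1\right) 14 = \left(- \frac{1}{2}\right) 14 = -7$)
$o = -2421107$ ($o = -665605 - 1755502 = -2421107$)
$o - l{\left(2222,1706 \right)} = -2421107 - -7 = -2421107 + 7 = -2421100$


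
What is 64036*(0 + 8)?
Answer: 512288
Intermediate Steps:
64036*(0 + 8) = 64036*8 = 512288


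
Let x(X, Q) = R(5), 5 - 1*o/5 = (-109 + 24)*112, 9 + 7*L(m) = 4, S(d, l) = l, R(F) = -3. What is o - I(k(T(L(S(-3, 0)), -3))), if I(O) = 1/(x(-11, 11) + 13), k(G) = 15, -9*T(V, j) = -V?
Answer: 476249/10 ≈ 47625.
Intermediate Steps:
L(m) = -5/7 (L(m) = -9/7 + (1/7)*4 = -9/7 + 4/7 = -5/7)
T(V, j) = V/9 (T(V, j) = -(-1)*V/9 = V/9)
o = 47625 (o = 25 - 5*(-109 + 24)*112 = 25 - (-425)*112 = 25 - 5*(-9520) = 25 + 47600 = 47625)
x(X, Q) = -3
I(O) = 1/10 (I(O) = 1/(-3 + 13) = 1/10)
o - I(k(T(L(S(-3, 0)), -3))) = 47625 - 1*1/10 = 47625 - 1/10 = 476249/10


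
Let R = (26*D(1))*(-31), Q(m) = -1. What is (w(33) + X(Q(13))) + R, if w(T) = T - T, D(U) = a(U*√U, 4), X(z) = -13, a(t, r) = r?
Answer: -3237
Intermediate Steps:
D(U) = 4
w(T) = 0
R = -3224 (R = (26*4)*(-31) = 104*(-31) = -3224)
(w(33) + X(Q(13))) + R = (0 - 13) - 3224 = -13 - 3224 = -3237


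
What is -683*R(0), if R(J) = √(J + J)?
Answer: 0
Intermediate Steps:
R(J) = √2*√J (R(J) = √(2*J) = √2*√J)
-683*R(0) = -683*√2*√0 = -683*√2*0 = -683*0 = 0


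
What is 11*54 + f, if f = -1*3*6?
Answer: 576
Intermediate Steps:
f = -18 (f = -3*6 = -18)
11*54 + f = 11*54 - 18 = 594 - 18 = 576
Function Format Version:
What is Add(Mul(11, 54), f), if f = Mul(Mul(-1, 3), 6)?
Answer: 576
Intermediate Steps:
f = -18 (f = Mul(-3, 6) = -18)
Add(Mul(11, 54), f) = Add(Mul(11, 54), -18) = Add(594, -18) = 576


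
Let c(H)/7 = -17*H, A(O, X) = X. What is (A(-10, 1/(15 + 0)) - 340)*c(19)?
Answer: 11528839/15 ≈ 7.6859e+5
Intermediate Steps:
c(H) = -119*H (c(H) = 7*(-17*H) = -119*H)
(A(-10, 1/(15 + 0)) - 340)*c(19) = (1/(15 + 0) - 340)*(-119*19) = (1/15 - 340)*(-2261) = -5099/15*(-2261) = 11528839/15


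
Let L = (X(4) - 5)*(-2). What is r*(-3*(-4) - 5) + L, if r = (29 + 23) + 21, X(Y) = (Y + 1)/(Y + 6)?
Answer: 520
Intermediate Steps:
X(Y) = (1 + Y)/(6 + Y)
L = 9 (L = ((1 + 4)/(6 + 4) - 5)*(-2) = (5/10 - 5)*(-2) = ((⅒)*5 - 5)*(-2) = (½ - 5)*(-2) = -9/2*(-2) = 9)
r = 73 (r = 52 + 21 = 73)
r*(-3*(-4) - 5) + L = 73*(-3*(-4) - 5) + 9 = 73*(12 - 5) + 9 = 73*7 + 9 = 511 + 9 = 520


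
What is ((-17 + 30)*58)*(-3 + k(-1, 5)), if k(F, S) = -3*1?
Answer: -4524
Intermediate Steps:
k(F, S) = -3
((-17 + 30)*58)*(-3 + k(-1, 5)) = ((-17 + 30)*58)*(-3 - 3) = (13*58)*(-6) = 754*(-6) = -4524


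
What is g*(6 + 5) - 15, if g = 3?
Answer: 18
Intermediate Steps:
g*(6 + 5) - 15 = 3*(6 + 5) - 15 = 3*11 - 15 = 33 - 15 = 18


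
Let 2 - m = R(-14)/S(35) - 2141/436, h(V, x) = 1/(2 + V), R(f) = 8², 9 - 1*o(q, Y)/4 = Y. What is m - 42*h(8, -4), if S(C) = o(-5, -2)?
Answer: 30119/23980 ≈ 1.2560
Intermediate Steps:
o(q, Y) = 36 - 4*Y
S(C) = 44 (S(C) = 36 - 4*(-2) = 36 + 8 = 44)
R(f) = 64
m = 26167/4796 (m = 2 - (64/44 - 2141/436) = 2 - (64*(1/44) - 2141*1/436) = 2 - (16/11 - 2141/436) = 2 - 1*(-16575/4796) = 2 + 16575/4796 = 26167/4796 ≈ 5.4560)
m - 42*h(8, -4) = 26167/4796 - 42/(2 + 8) = 26167/4796 - 42/10 = 26167/4796 - 42*⅒ = 26167/4796 - 21/5 = 30119/23980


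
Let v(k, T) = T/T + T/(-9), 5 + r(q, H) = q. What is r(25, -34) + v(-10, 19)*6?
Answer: 40/3 ≈ 13.333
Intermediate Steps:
r(q, H) = -5 + q
v(k, T) = 1 - T/9 (v(k, T) = 1 + T*(-⅑) = 1 - T/9)
r(25, -34) + v(-10, 19)*6 = (-5 + 25) + (1 - ⅑*19)*6 = 20 + (1 - 19/9)*6 = 20 - 10/9*6 = 20 - 20/3 = 40/3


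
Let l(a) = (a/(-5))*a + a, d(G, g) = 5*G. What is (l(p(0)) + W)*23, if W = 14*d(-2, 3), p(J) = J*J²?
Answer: -3220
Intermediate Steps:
p(J) = J³
W = -140 (W = 14*(5*(-2)) = 14*(-10) = -140)
l(a) = a - a²/5 (l(a) = (a*(-⅕))*a + a = (-a/5)*a + a = -a²/5 + a = a - a²/5)
(l(p(0)) + W)*23 = ((⅕)*0³*(5 - 1*0³) - 140)*23 = ((⅕)*0*(5 - 1*0) - 140)*23 = ((⅕)*0*(5 + 0) - 140)*23 = ((⅕)*0*5 - 140)*23 = (0 - 140)*23 = -140*23 = -3220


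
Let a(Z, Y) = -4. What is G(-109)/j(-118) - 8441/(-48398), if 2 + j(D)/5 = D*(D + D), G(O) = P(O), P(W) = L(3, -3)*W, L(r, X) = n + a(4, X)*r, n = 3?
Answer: 4852059/26739895 ≈ 0.18145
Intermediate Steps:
L(r, X) = 3 - 4*r
P(W) = -9*W (P(W) = (3 - 4*3)*W = (3 - 12)*W = -9*W)
G(O) = -9*O
j(D) = -10 + 10*D² (j(D) = -10 + 5*(D*(D + D)) = -10 + 5*(D*(2*D)) = -10 + 5*(2*D²) = -10 + 10*D²)
G(-109)/j(-118) - 8441/(-48398) = (-9*(-109))/(-10 + 10*(-118)²) - 8441/(-48398) = 981/(-10 + 10*13924) - 8441*(-1/48398) = 981/(-10 + 139240) + 8441/48398 = 981/139230 + 8441/48398 = 981*(1/139230) + 8441/48398 = 109/15470 + 8441/48398 = 4852059/26739895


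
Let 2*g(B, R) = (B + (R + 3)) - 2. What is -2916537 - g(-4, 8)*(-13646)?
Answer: -2882422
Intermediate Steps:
g(B, R) = ½ + B/2 + R/2 (g(B, R) = ((B + (R + 3)) - 2)/2 = ((B + (3 + R)) - 2)/2 = ((3 + B + R) - 2)/2 = (1 + B + R)/2 = ½ + B/2 + R/2)
-2916537 - g(-4, 8)*(-13646) = -2916537 - (½ + (½)*(-4) + (½)*8)*(-13646) = -2916537 - (½ - 2 + 4)*(-13646) = -2916537 - 5*(-13646)/2 = -2916537 - 1*(-34115) = -2916537 + 34115 = -2882422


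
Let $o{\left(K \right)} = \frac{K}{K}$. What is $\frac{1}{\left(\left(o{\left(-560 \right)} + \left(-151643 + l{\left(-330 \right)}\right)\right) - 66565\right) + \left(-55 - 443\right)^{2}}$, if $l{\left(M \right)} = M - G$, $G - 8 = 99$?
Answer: $\frac{1}{29360} \approx 3.406 \cdot 10^{-5}$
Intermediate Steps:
$G = 107$ ($G = 8 + 99 = 107$)
$l{\left(M \right)} = -107 + M$ ($l{\left(M \right)} = M - 107 = -107 + M$)
$o{\left(K \right)} = 1$
$\frac{1}{\left(\left(o{\left(-560 \right)} + \left(-151643 + l{\left(-330 \right)}\right)\right) - 66565\right) + \left(-55 - 443\right)^{2}} = \frac{1}{\left(\left(1 - 152080\right) - 66565\right) + \left(-55 - 443\right)^{2}} = \frac{1}{\left(\left(1 - 152080\right) - 66565\right) + \left(-498\right)^{2}} = \frac{1}{\left(\left(1 - 152080\right) - 66565\right) + 248004} = \frac{1}{\left(-152079 - 66565\right) + 248004} = \frac{1}{-218644 + 248004} = \frac{1}{29360}$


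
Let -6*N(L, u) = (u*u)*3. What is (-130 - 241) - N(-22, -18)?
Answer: -209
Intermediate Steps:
N(L, u) = -u²/2 (N(L, u) = -u*u*3/6 = -u²*3/6 = -u²/2)
(-130 - 241) - N(-22, -18) = (-130 - 241) - (-1)*(-18)²/2 = -371 - (-1)*324/2 = -371 - 1*(-162) = -371 + 162 = -209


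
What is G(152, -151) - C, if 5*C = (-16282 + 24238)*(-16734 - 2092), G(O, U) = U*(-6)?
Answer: 149784186/5 ≈ 2.9957e+7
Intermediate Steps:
G(O, U) = -6*U
C = -149779656/5 (C = ((-16282 + 24238)*(-16734 - 2092))/5 = (7956*(-18826))/5 = (1/5)*(-149779656) = -149779656/5 ≈ -2.9956e+7)
G(152, -151) - C = -6*(-151) - 1*(-149779656/5) = 906 + 149779656/5 = 149784186/5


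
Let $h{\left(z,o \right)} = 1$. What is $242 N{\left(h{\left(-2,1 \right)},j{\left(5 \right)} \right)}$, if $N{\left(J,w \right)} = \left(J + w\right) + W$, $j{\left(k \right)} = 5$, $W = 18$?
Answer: $5808$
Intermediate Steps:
$N{\left(J,w \right)} = 18 + J + w$ ($N{\left(J,w \right)} = \left(J + w\right) + 18 = 18 + J + w$)
$242 N{\left(h{\left(-2,1 \right)},j{\left(5 \right)} \right)} = 242 \left(18 + 1 + 5\right) = 242 \cdot 24 = 5808$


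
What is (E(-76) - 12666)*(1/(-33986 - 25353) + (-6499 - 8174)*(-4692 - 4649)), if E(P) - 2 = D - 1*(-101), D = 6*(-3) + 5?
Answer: -102281017903728576/59339 ≈ -1.7237e+12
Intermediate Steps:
D = -13 (D = -18 + 5 = -13)
E(P) = 90 (E(P) = 2 + (-13 - 1*(-101)) = 2 + (-13 + 101) = 2 + 88 = 90)
(E(-76) - 12666)*(1/(-33986 - 25353) + (-6499 - 8174)*(-4692 - 4649)) = (90 - 12666)*(1/(-33986 - 25353) + (-6499 - 8174)*(-4692 - 4649)) = -12576*(1/(-59339) - 14673*(-9341)) = -12576*(-1/59339 + 137060493) = -12576*8133032594126/59339 = -102281017903728576/59339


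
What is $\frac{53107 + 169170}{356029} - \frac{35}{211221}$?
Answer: $\frac{46937109202}{75200801409} \approx 0.62416$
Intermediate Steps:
$\frac{53107 + 169170}{356029} - \frac{35}{211221} = 222277 \cdot \frac{1}{356029} - \frac{35}{211221} = \frac{222277}{356029} - \frac{35}{211221} = \frac{46937109202}{75200801409}$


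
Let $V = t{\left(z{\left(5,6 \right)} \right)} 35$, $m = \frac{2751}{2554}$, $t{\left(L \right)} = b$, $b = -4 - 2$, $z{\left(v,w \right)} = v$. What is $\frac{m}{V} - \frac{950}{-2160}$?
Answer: $\frac{599501}{1379160} \approx 0.43469$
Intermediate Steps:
$b = -6$ ($b = -4 - 2 = -6$)
$t{\left(L \right)} = -6$
$m = \frac{2751}{2554}$ ($m = 2751 \cdot \frac{1}{2554} = \frac{2751}{2554} \approx 1.0771$)
$V = -210$ ($V = \left(-6\right) 35 = -210$)
$\frac{m}{V} - \frac{950}{-2160} = \frac{2751}{2554 \left(-210\right)} - \frac{950}{-2160} = \frac{2751}{2554} \left(- \frac{1}{210}\right) - - \frac{95}{216} = - \frac{131}{25540} + \frac{95}{216} = \frac{599501}{1379160}$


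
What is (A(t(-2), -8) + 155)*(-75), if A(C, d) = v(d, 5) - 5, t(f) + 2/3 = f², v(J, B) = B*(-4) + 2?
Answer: -9900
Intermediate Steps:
v(J, B) = 2 - 4*B (v(J, B) = -4*B + 2 = 2 - 4*B)
t(f) = -⅔ + f²
A(C, d) = -23 (A(C, d) = (2 - 4*5) - 5 = (2 - 20) - 5 = -18 - 5 = -23)
(A(t(-2), -8) + 155)*(-75) = (-23 + 155)*(-75) = 132*(-75) = -9900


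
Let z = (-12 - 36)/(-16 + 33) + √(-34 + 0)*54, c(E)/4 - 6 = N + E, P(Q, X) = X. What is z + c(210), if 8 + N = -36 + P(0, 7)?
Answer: 12124/17 + 54*I*√34 ≈ 713.18 + 314.87*I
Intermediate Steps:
N = -37 (N = -8 + (-36 + 7) = -8 - 29 = -37)
c(E) = -124 + 4*E (c(E) = 24 + 4*(-37 + E) = 24 + (-148 + 4*E) = -124 + 4*E)
z = -48/17 + 54*I*√34 (z = -48/17 + √(-34)*54 = -48*1/17 + (I*√34)*54 = -48/17 + 54*I*√34 ≈ -2.8235 + 314.87*I)
z + c(210) = (-48/17 + 54*I*√34) + (-124 + 4*210) = (-48/17 + 54*I*√34) + (-124 + 840) = (-48/17 + 54*I*√34) + 716 = 12124/17 + 54*I*√34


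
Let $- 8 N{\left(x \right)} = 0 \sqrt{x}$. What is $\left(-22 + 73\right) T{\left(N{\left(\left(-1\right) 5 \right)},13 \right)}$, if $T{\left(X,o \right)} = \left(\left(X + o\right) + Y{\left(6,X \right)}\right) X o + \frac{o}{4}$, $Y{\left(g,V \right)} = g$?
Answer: $\frac{663}{4} \approx 165.75$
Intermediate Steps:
$N{\left(x \right)} = 0$ ($N{\left(x \right)} = - \frac{0 \sqrt{x}}{8} = \left(- \frac{1}{8}\right) 0 = 0$)
$T{\left(X,o \right)} = \frac{o}{4} + X o \left(6 + X + o\right)$ ($T{\left(X,o \right)} = \left(\left(X + o\right) + 6\right) X o + \frac{o}{4} = \left(6 + X + o\right) X o + o \frac{1}{4} = X \left(6 + X + o\right) o + \frac{o}{4} = X o \left(6 + X + o\right) + \frac{o}{4} = \frac{o}{4} + X o \left(6 + X + o\right)$)
$\left(-22 + 73\right) T{\left(N{\left(\left(-1\right) 5 \right)},13 \right)} = \left(-22 + 73\right) \frac{1}{4} \cdot 13 \left(1 + 4 \cdot 0^{2} + 24 \cdot 0 + 4 \cdot 0 \cdot 13\right) = 51 \cdot \frac{1}{4} \cdot 13 \left(1 + 4 \cdot 0 + 0 + 0\right) = 51 \cdot \frac{1}{4} \cdot 13 \left(1 + 0 + 0 + 0\right) = 51 \cdot \frac{1}{4} \cdot 13 \cdot 1 = 51 \cdot \frac{13}{4} = \frac{663}{4}$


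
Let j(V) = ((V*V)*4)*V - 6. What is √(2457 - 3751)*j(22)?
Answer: 42586*I*√1294 ≈ 1.5319e+6*I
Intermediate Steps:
j(V) = -6 + 4*V³ (j(V) = (V²*4)*V - 6 = (4*V²)*V - 6 = 4*V³ - 6 = -6 + 4*V³)
√(2457 - 3751)*j(22) = √(2457 - 3751)*(-6 + 4*22³) = √(-1294)*(-6 + 4*10648) = (I*√1294)*(-6 + 42592) = (I*√1294)*42586 = 42586*I*√1294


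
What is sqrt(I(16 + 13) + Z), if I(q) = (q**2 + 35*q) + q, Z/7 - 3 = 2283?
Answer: sqrt(17887) ≈ 133.74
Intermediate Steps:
Z = 16002 (Z = 21 + 7*2283 = 21 + 15981 = 16002)
I(q) = q**2 + 36*q
sqrt(I(16 + 13) + Z) = sqrt((16 + 13)*(36 + (16 + 13)) + 16002) = sqrt(29*(36 + 29) + 16002) = sqrt(29*65 + 16002) = sqrt(1885 + 16002) = sqrt(17887)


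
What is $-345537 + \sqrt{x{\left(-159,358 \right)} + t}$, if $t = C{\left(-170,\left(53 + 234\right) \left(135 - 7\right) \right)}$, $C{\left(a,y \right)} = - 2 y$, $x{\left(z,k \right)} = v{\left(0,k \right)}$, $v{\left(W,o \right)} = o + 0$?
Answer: $-345537 + i \sqrt{73114} \approx -3.4554 \cdot 10^{5} + 270.4 i$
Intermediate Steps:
$v{\left(W,o \right)} = o$
$x{\left(z,k \right)} = k$
$t = -73472$ ($t = - 2 \left(53 + 234\right) \left(135 - 7\right) = - 2 \cdot 287 \cdot 128 = \left(-2\right) 36736 = -73472$)
$-345537 + \sqrt{x{\left(-159,358 \right)} + t} = -345537 + \sqrt{358 - 73472} = -345537 + \sqrt{-73114} = -345537 + i \sqrt{73114}$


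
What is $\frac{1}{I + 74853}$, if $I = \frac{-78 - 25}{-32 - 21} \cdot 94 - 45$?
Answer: $\frac{53}{3974506} \approx 1.3335 \cdot 10^{-5}$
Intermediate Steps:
$I = \frac{7297}{53}$ ($I = - \frac{103}{-53} \cdot 94 - 45 = \left(-103\right) \left(- \frac{1}{53}\right) 94 - 45 = \frac{103}{53} \cdot 94 - 45 = \frac{9682}{53} - 45 = \frac{7297}{53} \approx 137.68$)
$\frac{1}{I + 74853} = \frac{1}{\frac{7297}{53} + 74853} = \frac{1}{\frac{3974506}{53}} = \frac{53}{3974506}$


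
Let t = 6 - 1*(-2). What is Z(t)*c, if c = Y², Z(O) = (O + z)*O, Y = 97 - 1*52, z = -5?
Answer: 48600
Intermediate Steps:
Y = 45 (Y = 97 - 52 = 45)
t = 8 (t = 6 + 2 = 8)
Z(O) = O*(-5 + O) (Z(O) = (O - 5)*O = (-5 + O)*O = O*(-5 + O))
c = 2025 (c = 45² = 2025)
Z(t)*c = (8*(-5 + 8))*2025 = (8*3)*2025 = 24*2025 = 48600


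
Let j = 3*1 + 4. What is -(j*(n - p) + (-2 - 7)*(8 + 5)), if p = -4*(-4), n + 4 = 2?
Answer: 243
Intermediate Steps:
n = -2 (n = -4 + 2 = -2)
j = 7 (j = 3 + 4 = 7)
p = 16
-(j*(n - p) + (-2 - 7)*(8 + 5)) = -(7*(-2 - 1*16) + (-2 - 7)*(8 + 5)) = -(7*(-2 - 16) - 9*13) = -(7*(-18) - 117) = -(-126 - 117) = -1*(-243) = 243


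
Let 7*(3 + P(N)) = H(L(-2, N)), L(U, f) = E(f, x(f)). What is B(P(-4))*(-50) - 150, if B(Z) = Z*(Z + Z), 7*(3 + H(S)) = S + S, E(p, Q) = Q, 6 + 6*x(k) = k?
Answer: -29660950/21609 ≈ -1372.6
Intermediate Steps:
x(k) = -1 + k/6
L(U, f) = -1 + f/6
H(S) = -3 + 2*S/7 (H(S) = -3 + (S + S)/7 = -3 + (2*S)/7 = -3 + 2*S/7)
P(N) = -170/49 + N/147 (P(N) = -3 + (-3 + 2*(-1 + N/6)/7)/7 = -3 + (-3 + (-2/7 + N/21))/7 = -3 + (-23/7 + N/21)/7 = -3 + (-23/49 + N/147) = -170/49 + N/147)
B(Z) = 2*Z² (B(Z) = Z*(2*Z) = 2*Z²)
B(P(-4))*(-50) - 150 = (2*(-170/49 + (1/147)*(-4))²)*(-50) - 150 = (2*(-170/49 - 4/147)²)*(-50) - 150 = (2*(-514/147)²)*(-50) - 150 = (2*(264196/21609))*(-50) - 150 = (528392/21609)*(-50) - 150 = -26419600/21609 - 150 = -29660950/21609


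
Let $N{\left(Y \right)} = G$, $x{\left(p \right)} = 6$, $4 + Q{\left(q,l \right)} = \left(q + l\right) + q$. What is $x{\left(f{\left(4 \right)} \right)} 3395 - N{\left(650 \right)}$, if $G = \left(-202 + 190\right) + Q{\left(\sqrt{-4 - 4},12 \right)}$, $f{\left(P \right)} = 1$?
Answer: $20374 - 4 i \sqrt{2} \approx 20374.0 - 5.6569 i$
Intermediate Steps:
$Q{\left(q,l \right)} = -4 + l + 2 q$ ($Q{\left(q,l \right)} = -4 + \left(\left(q + l\right) + q\right) = -4 + \left(\left(l + q\right) + q\right) = -4 + \left(l + 2 q\right) = -4 + l + 2 q$)
$G = -4 + 4 i \sqrt{2}$ ($G = \left(-202 + 190\right) + \left(-4 + 12 + 2 \sqrt{-4 - 4}\right) = -12 + \left(-4 + 12 + 2 \sqrt{-8}\right) = -12 + \left(-4 + 12 + 2 \cdot 2 i \sqrt{2}\right) = -12 + \left(-4 + 12 + 4 i \sqrt{2}\right) = -12 + \left(8 + 4 i \sqrt{2}\right) = -4 + 4 i \sqrt{2} \approx -4.0 + 5.6569 i$)
$N{\left(Y \right)} = -4 + 4 i \sqrt{2}$
$x{\left(f{\left(4 \right)} \right)} 3395 - N{\left(650 \right)} = 6 \cdot 3395 - \left(-4 + 4 i \sqrt{2}\right) = 20370 + \left(4 - 4 i \sqrt{2}\right) = 20374 - 4 i \sqrt{2}$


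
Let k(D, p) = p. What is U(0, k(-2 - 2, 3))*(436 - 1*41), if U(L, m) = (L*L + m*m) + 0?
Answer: 3555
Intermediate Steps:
U(L, m) = L² + m² (U(L, m) = (L² + m²) + 0 = L² + m²)
U(0, k(-2 - 2, 3))*(436 - 1*41) = (0² + 3²)*(436 - 1*41) = (0 + 9)*(436 - 41) = 9*395 = 3555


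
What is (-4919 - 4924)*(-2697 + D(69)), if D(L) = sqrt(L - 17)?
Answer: 26546571 - 19686*sqrt(13) ≈ 2.6476e+7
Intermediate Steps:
D(L) = sqrt(-17 + L)
(-4919 - 4924)*(-2697 + D(69)) = (-4919 - 4924)*(-2697 + sqrt(-17 + 69)) = -9843*(-2697 + sqrt(52)) = -9843*(-2697 + 2*sqrt(13)) = 26546571 - 19686*sqrt(13)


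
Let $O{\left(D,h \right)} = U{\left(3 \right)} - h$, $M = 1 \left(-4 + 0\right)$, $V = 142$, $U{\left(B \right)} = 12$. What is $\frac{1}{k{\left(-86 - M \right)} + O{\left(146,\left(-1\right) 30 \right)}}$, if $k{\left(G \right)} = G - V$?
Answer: $- \frac{1}{182} \approx -0.0054945$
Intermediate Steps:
$M = -4$ ($M = 1 \left(-4\right) = -4$)
$O{\left(D,h \right)} = 12 - h$
$k{\left(G \right)} = -142 + G$ ($k{\left(G \right)} = G - 142 = -142 + G$)
$\frac{1}{k{\left(-86 - M \right)} + O{\left(146,\left(-1\right) 30 \right)}} = \frac{1}{\left(-142 - 82\right) - \left(-12 - 30\right)} = \frac{1}{\left(-142 + \left(-86 + 4\right)\right) + \left(12 - -30\right)} = \frac{1}{\left(-142 - 82\right) + \left(12 + 30\right)} = \frac{1}{-224 + 42} = \frac{1}{-182} = - \frac{1}{182}$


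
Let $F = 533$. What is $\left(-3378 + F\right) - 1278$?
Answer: $-4123$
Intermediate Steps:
$\left(-3378 + F\right) - 1278 = \left(-3378 + 533\right) - 1278 = -2845 - 1278 = -4123$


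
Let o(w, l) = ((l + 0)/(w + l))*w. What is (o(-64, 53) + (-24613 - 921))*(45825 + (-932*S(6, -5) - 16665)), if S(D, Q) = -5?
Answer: -9384441240/11 ≈ -8.5313e+8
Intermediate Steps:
o(w, l) = l*w/(l + w) (o(w, l) = (l/(l + w))*w = l*w/(l + w))
(o(-64, 53) + (-24613 - 921))*(45825 + (-932*S(6, -5) - 16665)) = (53*(-64)/(53 - 64) + (-24613 - 921))*(45825 + (-932*(-5) - 16665)) = (53*(-64)/(-11) - 25534)*(45825 + (4660 - 16665)) = (53*(-64)*(-1/11) - 25534)*(45825 - 12005) = (3392/11 - 25534)*33820 = -277482/11*33820 = -9384441240/11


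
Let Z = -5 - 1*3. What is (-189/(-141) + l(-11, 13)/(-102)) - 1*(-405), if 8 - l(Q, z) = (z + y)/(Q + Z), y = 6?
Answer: 649191/1598 ≈ 406.25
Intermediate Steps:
Z = -8 (Z = -5 - 3 = -8)
l(Q, z) = 8 - (6 + z)/(-8 + Q) (l(Q, z) = 8 - (z + 6)/(Q - 8) = 8 - (6 + z)/(-8 + Q))
(-189/(-141) + l(-11, 13)/(-102)) - 1*(-405) = (-189/(-141) + ((-70 - 1*13 + 8*(-11))/(-8 - 11))/(-102)) - 1*(-405) = (-189*(-1/141) + ((-70 - 13 - 88)/(-19))*(-1/102)) + 405 = (63/47 - 1/19*(-171)*(-1/102)) + 405 = (63/47 + 9*(-1/102)) + 405 = (63/47 - 3/34) + 405 = 2001/1598 + 405 = 649191/1598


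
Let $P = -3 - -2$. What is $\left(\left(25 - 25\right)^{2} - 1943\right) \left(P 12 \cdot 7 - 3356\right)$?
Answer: $6683920$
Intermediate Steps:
$P = -1$ ($P = -3 + 2 = -1$)
$\left(\left(25 - 25\right)^{2} - 1943\right) \left(P 12 \cdot 7 - 3356\right) = \left(\left(25 - 25\right)^{2} - 1943\right) \left(\left(-1\right) 12 \cdot 7 - 3356\right) = \left(0^{2} - 1943\right) \left(\left(-12\right) 7 - 3356\right) = \left(0 - 1943\right) \left(-84 - 3356\right) = \left(-1943\right) \left(-3440\right) = 6683920$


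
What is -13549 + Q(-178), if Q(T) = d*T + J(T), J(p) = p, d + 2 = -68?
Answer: -1267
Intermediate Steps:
d = -70 (d = -2 - 68 = -70)
Q(T) = -69*T (Q(T) = -70*T + T = -69*T)
-13549 + Q(-178) = -13549 - 69*(-178) = -13549 + 12282 = -1267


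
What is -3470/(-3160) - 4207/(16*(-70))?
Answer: 61359/12640 ≈ 4.8544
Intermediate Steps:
-3470/(-3160) - 4207/(16*(-70)) = -3470*(-1/3160) - 4207/(-1120) = 347/316 - 4207*(-1/1120) = 347/316 + 601/160 = 61359/12640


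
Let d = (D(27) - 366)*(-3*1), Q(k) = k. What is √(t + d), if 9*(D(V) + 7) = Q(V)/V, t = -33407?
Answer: I*√290595/3 ≈ 179.69*I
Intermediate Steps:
D(V) = -62/9 (D(V) = -7 + (V/V)/9 = -7 + (⅑)*1 = -7 + ⅑ = -62/9)
d = 3356/3 (d = (-62/9 - 366)*(-3*1) = -3356/9*(-3) = 3356/3 ≈ 1118.7)
√(t + d) = √(-33407 + 3356/3) = √(-96865/3) = I*√290595/3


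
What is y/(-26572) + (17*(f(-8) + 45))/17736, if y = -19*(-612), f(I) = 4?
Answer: -46024933/117820248 ≈ -0.39064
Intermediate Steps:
y = 11628
y/(-26572) + (17*(f(-8) + 45))/17736 = 11628/(-26572) + (17*(4 + 45))/17736 = 11628*(-1/26572) + (17*49)*(1/17736) = -2907/6643 + 833*(1/17736) = -2907/6643 + 833/17736 = -46024933/117820248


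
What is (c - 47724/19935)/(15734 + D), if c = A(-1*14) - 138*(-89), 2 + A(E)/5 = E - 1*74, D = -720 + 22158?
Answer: 19651933/61751985 ≈ 0.31824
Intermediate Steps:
D = 21438
A(E) = -380 + 5*E (A(E) = -10 + 5*(E - 1*74) = -10 + 5*(E - 74) = -10 + 5*(-74 + E) = -10 + (-370 + 5*E) = -380 + 5*E)
c = 11832 (c = (-380 + 5*(-1*14)) - 138*(-89) = (-380 + 5*(-14)) + 12282 = (-380 - 70) + 12282 = -450 + 12282 = 11832)
(c - 47724/19935)/(15734 + D) = (11832 - 47724/19935)/(15734 + 21438) = (11832 - 47724*1/19935)/37172 = (11832 - 15908/6645)*(1/37172) = (78607732/6645)*(1/37172) = 19651933/61751985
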